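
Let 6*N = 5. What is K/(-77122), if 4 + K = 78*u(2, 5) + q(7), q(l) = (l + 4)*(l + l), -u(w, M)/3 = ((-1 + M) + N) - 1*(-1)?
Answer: 1215/77122 ≈ 0.015754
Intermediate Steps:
N = ⅚ (N = (⅙)*5 = ⅚ ≈ 0.83333)
u(w, M) = -5/2 - 3*M (u(w, M) = -3*(((-1 + M) + ⅚) - 1*(-1)) = -3*((-⅙ + M) + 1) = -3*(⅚ + M) = -5/2 - 3*M)
q(l) = 2*l*(4 + l) (q(l) = (4 + l)*(2*l) = 2*l*(4 + l))
K = -1215 (K = -4 + (78*(-5/2 - 3*5) + 2*7*(4 + 7)) = -4 + (78*(-5/2 - 15) + 2*7*11) = -4 + (78*(-35/2) + 154) = -4 + (-1365 + 154) = -4 - 1211 = -1215)
K/(-77122) = -1215/(-77122) = -1215*(-1/77122) = 1215/77122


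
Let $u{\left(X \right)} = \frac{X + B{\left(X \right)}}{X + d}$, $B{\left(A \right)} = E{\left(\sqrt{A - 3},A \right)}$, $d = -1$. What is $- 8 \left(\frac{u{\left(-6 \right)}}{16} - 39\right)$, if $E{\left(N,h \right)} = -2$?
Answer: $\frac{2180}{7} \approx 311.43$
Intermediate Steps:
$B{\left(A \right)} = -2$
$u{\left(X \right)} = \frac{-2 + X}{-1 + X}$ ($u{\left(X \right)} = \frac{X - 2}{X - 1} = \frac{-2 + X}{-1 + X}$)
$- 8 \left(\frac{u{\left(-6 \right)}}{16} - 39\right) = - 8 \left(\frac{\frac{1}{-1 - 6} \left(-2 - 6\right)}{16} - 39\right) = - 8 \left(\frac{1}{-7} \left(-8\right) \frac{1}{16} - 39\right) = - 8 \left(\left(- \frac{1}{7}\right) \left(-8\right) \frac{1}{16} - 39\right) = - 8 \left(\frac{8}{7} \cdot \frac{1}{16} - 39\right) = - 8 \left(\frac{1}{14} - 39\right) = \left(-8\right) \left(- \frac{545}{14}\right) = \frac{2180}{7}$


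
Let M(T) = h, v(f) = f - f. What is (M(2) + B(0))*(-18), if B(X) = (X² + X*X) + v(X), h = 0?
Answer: 0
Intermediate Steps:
v(f) = 0
M(T) = 0
B(X) = 2*X² (B(X) = (X² + X*X) + 0 = (X² + X²) + 0 = 2*X² + 0 = 2*X²)
(M(2) + B(0))*(-18) = (0 + 2*0²)*(-18) = (0 + 2*0)*(-18) = (0 + 0)*(-18) = 0*(-18) = 0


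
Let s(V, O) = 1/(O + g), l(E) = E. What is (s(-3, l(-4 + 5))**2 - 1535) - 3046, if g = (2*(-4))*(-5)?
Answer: -7700660/1681 ≈ -4581.0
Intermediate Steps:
g = 40 (g = -8*(-5) = 40)
s(V, O) = 1/(40 + O) (s(V, O) = 1/(O + 40) = 1/(40 + O))
(s(-3, l(-4 + 5))**2 - 1535) - 3046 = ((1/(40 + (-4 + 5)))**2 - 1535) - 3046 = ((1/(40 + 1))**2 - 1535) - 3046 = ((1/41)**2 - 1535) - 3046 = (1/1681 - 1535) - 3046 = -2580334/1681 - 3046 = -7700660/1681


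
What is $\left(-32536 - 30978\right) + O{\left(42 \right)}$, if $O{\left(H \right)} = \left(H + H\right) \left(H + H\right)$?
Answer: $-56458$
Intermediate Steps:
$O{\left(H \right)} = 4 H^{2}$ ($O{\left(H \right)} = 2 H 2 H = 4 H^{2}$)
$\left(-32536 - 30978\right) + O{\left(42 \right)} = \left(-32536 - 30978\right) + 4 \cdot 42^{2} = -63514 + 4 \cdot 1764 = -63514 + 7056 = -56458$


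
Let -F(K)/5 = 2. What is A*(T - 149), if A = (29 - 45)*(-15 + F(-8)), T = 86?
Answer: -25200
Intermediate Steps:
F(K) = -10 (F(K) = -5*2 = -10)
A = 400 (A = (29 - 45)*(-15 - 10) = -16*(-25) = 400)
A*(T - 149) = 400*(86 - 149) = 400*(-63) = -25200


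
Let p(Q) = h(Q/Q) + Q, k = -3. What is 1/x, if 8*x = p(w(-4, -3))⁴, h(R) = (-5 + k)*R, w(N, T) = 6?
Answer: ½ ≈ 0.50000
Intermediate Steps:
h(R) = -8*R (h(R) = (-5 - 3)*R = -8*R)
p(Q) = -8 + Q (p(Q) = -8*Q/Q + Q = -8*1 + Q = -8 + Q)
x = 2 (x = (-8 + 6)⁴/8 = (⅛)*(-2)⁴ = (⅛)*16 = 2)
1/x = 1/2 = ½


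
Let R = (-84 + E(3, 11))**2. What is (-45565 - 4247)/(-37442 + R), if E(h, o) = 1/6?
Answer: 1793232/1094903 ≈ 1.6378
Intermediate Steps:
E(h, o) = 1/6
R = 253009/36 (R = (-84 + 1/6)**2 = (-503/6)**2 = 253009/36 ≈ 7028.0)
(-45565 - 4247)/(-37442 + R) = (-45565 - 4247)/(-37442 + 253009/36) = -49812/(-1094903/36) = -49812*(-36/1094903) = 1793232/1094903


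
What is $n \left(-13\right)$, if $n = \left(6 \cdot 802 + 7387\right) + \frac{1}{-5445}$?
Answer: $- \frac{863506202}{5445} \approx -1.5859 \cdot 10^{5}$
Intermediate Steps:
$n = \frac{66423554}{5445}$ ($n = \left(4812 + 7387\right) - \frac{1}{5445} = 12199 - \frac{1}{5445} = \frac{66423554}{5445} \approx 12199.0$)
$n \left(-13\right) = \frac{66423554}{5445} \left(-13\right) = - \frac{863506202}{5445}$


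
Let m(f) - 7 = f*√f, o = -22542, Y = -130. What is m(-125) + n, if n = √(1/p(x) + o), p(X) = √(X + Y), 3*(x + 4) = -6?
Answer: 7 + √(-26058552 - 17*I*√34)/34 - 625*I*√5 ≈ 7.0003 - 1547.7*I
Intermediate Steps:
x = -6 (x = -4 + (⅓)*(-6) = -4 - 2 = -6)
p(X) = √(-130 + X) (p(X) = √(X - 130) = √(-130 + X))
m(f) = 7 + f^(3/2) (m(f) = 7 + f*√f = 7 + f^(3/2))
n = √(-22542 - I*√34/68) (n = √(1/(√(-130 - 6)) - 22542) = √(1/(√(-136)) - 22542) = √(1/(2*I*√34) - 22542) = √(-I*√34/68 - 22542) = √(-22542 - I*√34/68) ≈ 0.0003 - 150.14*I)
m(-125) + n = (7 + (-125)^(3/2)) + √(-26058552 - 17*I*√34)/34 = (7 - 625*I*√5) + √(-26058552 - 17*I*√34)/34 = 7 + √(-26058552 - 17*I*√34)/34 - 625*I*√5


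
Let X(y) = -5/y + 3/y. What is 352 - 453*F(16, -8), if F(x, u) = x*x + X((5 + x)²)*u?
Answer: -16997968/147 ≈ -1.1563e+5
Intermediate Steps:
X(y) = -2/y
F(x, u) = x² - 2*u/(5 + x)² (F(x, u) = x*x + (-2/(5 + x)²)*u = x² + (-2/(5 + x)²)*u = x² - 2*u/(5 + x)²)
352 - 453*F(16, -8) = 352 - 453*(16² - 2*(-8)/(5 + 16)²) = 352 - 453*(256 - 2*(-8)/21²) = 352 - 453*(256 - 2*(-8)*1/441) = 352 - 453*(256 + 16/441) = 352 - 453*112912/441 = 352 - 17049712/147 = -16997968/147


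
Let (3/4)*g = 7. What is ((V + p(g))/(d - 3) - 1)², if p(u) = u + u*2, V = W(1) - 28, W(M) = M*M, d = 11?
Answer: 49/64 ≈ 0.76563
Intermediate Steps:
W(M) = M²
g = 28/3 (g = (4/3)*7 = 28/3 ≈ 9.3333)
V = -27 (V = 1² - 28 = 1 - 28 = -27)
p(u) = 3*u (p(u) = u + 2*u = 3*u)
((V + p(g))/(d - 3) - 1)² = ((-27 + 3*(28/3))/(11 - 3) - 1)² = ((-27 + 28)/8 - 1)² = (1*(⅛) - 1)² = (⅛ - 1)² = (-7/8)² = 49/64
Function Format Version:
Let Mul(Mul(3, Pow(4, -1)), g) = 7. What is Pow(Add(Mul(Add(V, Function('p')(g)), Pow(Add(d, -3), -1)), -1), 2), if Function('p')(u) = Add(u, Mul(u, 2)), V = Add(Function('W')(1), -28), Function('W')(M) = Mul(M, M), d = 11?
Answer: Rational(49, 64) ≈ 0.76563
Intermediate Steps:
Function('W')(M) = Pow(M, 2)
g = Rational(28, 3) (g = Mul(Rational(4, 3), 7) = Rational(28, 3) ≈ 9.3333)
V = -27 (V = Add(Pow(1, 2), -28) = Add(1, -28) = -27)
Function('p')(u) = Mul(3, u) (Function('p')(u) = Add(u, Mul(2, u)) = Mul(3, u))
Pow(Add(Mul(Add(V, Function('p')(g)), Pow(Add(d, -3), -1)), -1), 2) = Pow(Add(Mul(Add(-27, Mul(3, Rational(28, 3))), Pow(Add(11, -3), -1)), -1), 2) = Pow(Add(Mul(Add(-27, 28), Pow(8, -1)), -1), 2) = Pow(Add(Mul(1, Rational(1, 8)), -1), 2) = Pow(Add(Rational(1, 8), -1), 2) = Pow(Rational(-7, 8), 2) = Rational(49, 64)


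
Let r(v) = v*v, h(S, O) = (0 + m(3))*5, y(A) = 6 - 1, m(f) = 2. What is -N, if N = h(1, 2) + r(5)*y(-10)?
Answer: -135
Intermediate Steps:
y(A) = 5
h(S, O) = 10 (h(S, O) = (0 + 2)*5 = 2*5 = 10)
r(v) = v²
N = 135 (N = 10 + 5²*5 = 10 + 25*5 = 10 + 125 = 135)
-N = -1*135 = -135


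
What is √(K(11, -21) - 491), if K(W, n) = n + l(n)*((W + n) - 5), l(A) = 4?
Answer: 2*I*√143 ≈ 23.917*I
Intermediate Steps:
K(W, n) = -20 + 4*W + 5*n (K(W, n) = n + 4*((W + n) - 5) = n + 4*(-5 + W + n) = n + (-20 + 4*W + 4*n) = -20 + 4*W + 5*n)
√(K(11, -21) - 491) = √((-20 + 4*11 + 5*(-21)) - 491) = √((-20 + 44 - 105) - 491) = √(-81 - 491) = √(-572) = 2*I*√143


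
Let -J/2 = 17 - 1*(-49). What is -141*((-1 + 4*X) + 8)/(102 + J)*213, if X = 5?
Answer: 270297/10 ≈ 27030.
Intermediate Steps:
J = -132 (J = -2*(17 - 1*(-49)) = -2*(17 + 49) = -2*66 = -132)
-141*((-1 + 4*X) + 8)/(102 + J)*213 = -141*((-1 + 4*5) + 8)/(102 - 132)*213 = -141*((-1 + 20) + 8)/(-30)*213 = -141*(19 + 8)*(-1)/30*213 = -3807*(-1)/30*213 = -141*(-9/10)*213 = (1269/10)*213 = 270297/10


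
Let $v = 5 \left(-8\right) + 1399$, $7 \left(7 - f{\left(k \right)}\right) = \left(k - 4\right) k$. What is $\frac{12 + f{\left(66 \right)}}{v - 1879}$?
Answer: $\frac{3959}{3640} \approx 1.0876$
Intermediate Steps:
$f{\left(k \right)} = 7 - \frac{k \left(-4 + k\right)}{7}$ ($f{\left(k \right)} = 7 - \frac{\left(k - 4\right) k}{7} = 7 - \frac{\left(-4 + k\right) k}{7} = 7 - \frac{k \left(-4 + k\right)}{7}$)
$v = 1359$ ($v = -40 + 1399 = 1359$)
$\frac{12 + f{\left(66 \right)}}{v - 1879} = \frac{12 + \left(7 - \frac{66^{2}}{7} + \frac{4}{7} \cdot 66\right)}{1359 - 1879} = \frac{12 + \left(7 - \frac{4356}{7} + \frac{264}{7}\right)}{-520} = \left(12 + \left(7 - \frac{4356}{7} + \frac{264}{7}\right)\right) \left(- \frac{1}{520}\right) = \left(12 - \frac{4043}{7}\right) \left(- \frac{1}{520}\right) = \left(- \frac{3959}{7}\right) \left(- \frac{1}{520}\right) = \frac{3959}{3640}$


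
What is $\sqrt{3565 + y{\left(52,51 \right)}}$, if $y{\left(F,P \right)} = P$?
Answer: $4 \sqrt{226} \approx 60.133$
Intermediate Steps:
$\sqrt{3565 + y{\left(52,51 \right)}} = \sqrt{3565 + 51} = \sqrt{3616} = 4 \sqrt{226}$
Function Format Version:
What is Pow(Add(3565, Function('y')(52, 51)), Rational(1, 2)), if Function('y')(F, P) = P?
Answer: Mul(4, Pow(226, Rational(1, 2))) ≈ 60.133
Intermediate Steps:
Pow(Add(3565, Function('y')(52, 51)), Rational(1, 2)) = Pow(Add(3565, 51), Rational(1, 2)) = Pow(3616, Rational(1, 2)) = Mul(4, Pow(226, Rational(1, 2)))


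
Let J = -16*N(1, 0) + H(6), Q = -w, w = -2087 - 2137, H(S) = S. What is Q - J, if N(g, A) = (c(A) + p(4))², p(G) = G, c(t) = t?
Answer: 4474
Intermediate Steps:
w = -4224
N(g, A) = (4 + A)² (N(g, A) = (A + 4)² = (4 + A)²)
Q = 4224 (Q = -1*(-4224) = 4224)
J = -250 (J = -16*(4 + 0)² + 6 = -16*4² + 6 = -16*16 + 6 = -256 + 6 = -250)
Q - J = 4224 - 1*(-250) = 4224 + 250 = 4474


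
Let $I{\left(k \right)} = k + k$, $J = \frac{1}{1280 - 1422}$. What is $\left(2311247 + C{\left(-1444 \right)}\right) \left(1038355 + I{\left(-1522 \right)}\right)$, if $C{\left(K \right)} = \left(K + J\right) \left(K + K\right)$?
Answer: $\frac{476439037125123}{71} \approx 6.7104 \cdot 10^{12}$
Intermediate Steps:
$J = - \frac{1}{142}$ ($J = \frac{1}{-142} = - \frac{1}{142} \approx -0.0070423$)
$I{\left(k \right)} = 2 k$
$C{\left(K \right)} = 2 K \left(- \frac{1}{142} + K\right)$ ($C{\left(K \right)} = \left(K - \frac{1}{142}\right) \left(K + K\right) = \left(- \frac{1}{142} + K\right) 2 K = 2 K \left(- \frac{1}{142} + K\right)$)
$\left(2311247 + C{\left(-1444 \right)}\right) \left(1038355 + I{\left(-1522 \right)}\right) = \left(2311247 + \frac{1}{71} \left(-1444\right) \left(-1 + 142 \left(-1444\right)\right)\right) \left(1038355 + 2 \left(-1522\right)\right) = \left(2311247 + \frac{1}{71} \left(-1444\right) \left(-1 - 205048\right)\right) \left(1038355 - 3044\right) = \left(2311247 + \frac{1}{71} \left(-1444\right) \left(-205049\right)\right) 1035311 = \left(2311247 + \frac{296090756}{71}\right) 1035311 = \frac{460189293}{71} \cdot 1035311 = \frac{476439037125123}{71}$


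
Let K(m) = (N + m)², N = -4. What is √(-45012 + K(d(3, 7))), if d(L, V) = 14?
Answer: 4*I*√2807 ≈ 211.92*I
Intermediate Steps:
K(m) = (-4 + m)²
√(-45012 + K(d(3, 7))) = √(-45012 + (-4 + 14)²) = √(-45012 + 10²) = √(-45012 + 100) = √(-44912) = 4*I*√2807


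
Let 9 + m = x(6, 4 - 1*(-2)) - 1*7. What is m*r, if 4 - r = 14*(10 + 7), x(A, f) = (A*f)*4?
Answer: -29952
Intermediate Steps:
x(A, f) = 4*A*f
r = -234 (r = 4 - 14*(10 + 7) = 4 - 14*17 = 4 - 1*238 = 4 - 238 = -234)
m = 128 (m = -9 + (4*6*(4 - 1*(-2)) - 1*7) = -9 + (4*6*(4 + 2) - 7) = -9 + (4*6*6 - 7) = -9 + (144 - 7) = -9 + 137 = 128)
m*r = 128*(-234) = -29952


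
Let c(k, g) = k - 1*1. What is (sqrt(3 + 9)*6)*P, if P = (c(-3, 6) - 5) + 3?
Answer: -72*sqrt(3) ≈ -124.71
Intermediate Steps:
c(k, g) = -1 + k (c(k, g) = k - 1 = -1 + k)
P = -6 (P = ((-1 - 3) - 5) + 3 = (-4 - 5) + 3 = -9 + 3 = -6)
(sqrt(3 + 9)*6)*P = (sqrt(3 + 9)*6)*(-6) = (sqrt(12)*6)*(-6) = ((2*sqrt(3))*6)*(-6) = (12*sqrt(3))*(-6) = -72*sqrt(3)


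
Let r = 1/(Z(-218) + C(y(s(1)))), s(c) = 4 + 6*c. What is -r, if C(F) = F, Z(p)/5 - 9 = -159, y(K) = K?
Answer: 1/740 ≈ 0.0013514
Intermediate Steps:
Z(p) = -750 (Z(p) = 45 + 5*(-159) = 45 - 795 = -750)
r = -1/740 (r = 1/(-750 + (4 + 6*1)) = 1/(-750 + (4 + 6)) = 1/(-750 + 10) = 1/(-740) = -1/740 ≈ -0.0013514)
-r = -1*(-1/740) = 1/740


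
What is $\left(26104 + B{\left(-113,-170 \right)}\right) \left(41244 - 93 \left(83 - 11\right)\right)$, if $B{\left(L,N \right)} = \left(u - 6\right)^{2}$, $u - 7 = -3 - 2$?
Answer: $902393760$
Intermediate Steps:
$u = 2$ ($u = 7 - 5 = 2$)
$B{\left(L,N \right)} = 16$ ($B{\left(L,N \right)} = \left(2 - 6\right)^{2} = \left(-4\right)^{2} = 16$)
$\left(26104 + B{\left(-113,-170 \right)}\right) \left(41244 - 93 \left(83 - 11\right)\right) = \left(26104 + 16\right) \left(41244 - 93 \left(83 - 11\right)\right) = 26120 \left(41244 - 6696\right) = 26120 \cdot 34548 = 902393760$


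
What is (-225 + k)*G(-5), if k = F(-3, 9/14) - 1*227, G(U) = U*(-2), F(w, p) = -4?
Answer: -4560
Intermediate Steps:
G(U) = -2*U
k = -231 (k = -4 - 1*227 = -4 - 227 = -231)
(-225 + k)*G(-5) = (-225 - 231)*(-2*(-5)) = -456*10 = -4560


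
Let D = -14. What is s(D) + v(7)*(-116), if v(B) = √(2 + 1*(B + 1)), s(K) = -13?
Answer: -13 - 116*√10 ≈ -379.82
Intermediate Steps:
v(B) = √(3 + B) (v(B) = √(2 + 1*(1 + B)) = √(2 + (1 + B)) = √(3 + B))
s(D) + v(7)*(-116) = -13 + √(3 + 7)*(-116) = -13 + √10*(-116) = -13 - 116*√10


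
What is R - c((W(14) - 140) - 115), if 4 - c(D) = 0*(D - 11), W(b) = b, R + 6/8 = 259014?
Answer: 1036037/4 ≈ 2.5901e+5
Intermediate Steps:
R = 1036053/4 (R = -¾ + 259014 = 1036053/4 ≈ 2.5901e+5)
c(D) = 4 (c(D) = 4 - 0*(D - 11) = 4 - 0*(-11 + D) = 4 - 1*0 = 4 + 0 = 4)
R - c((W(14) - 140) - 115) = 1036053/4 - 1*4 = 1036053/4 - 4 = 1036037/4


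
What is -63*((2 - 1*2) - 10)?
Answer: 630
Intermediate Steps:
-63*((2 - 1*2) - 10) = -63*((2 - 2) - 10) = -63*(0 - 10) = -63*(-10) = 630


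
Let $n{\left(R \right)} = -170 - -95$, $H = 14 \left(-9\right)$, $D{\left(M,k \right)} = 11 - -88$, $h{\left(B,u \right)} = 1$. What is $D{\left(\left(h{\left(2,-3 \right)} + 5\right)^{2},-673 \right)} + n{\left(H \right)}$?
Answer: $24$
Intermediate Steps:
$D{\left(M,k \right)} = 99$ ($D{\left(M,k \right)} = 11 + 88 = 99$)
$H = -126$
$n{\left(R \right)} = -75$ ($n{\left(R \right)} = -170 + 95 = -75$)
$D{\left(\left(h{\left(2,-3 \right)} + 5\right)^{2},-673 \right)} + n{\left(H \right)} = 99 - 75 = 24$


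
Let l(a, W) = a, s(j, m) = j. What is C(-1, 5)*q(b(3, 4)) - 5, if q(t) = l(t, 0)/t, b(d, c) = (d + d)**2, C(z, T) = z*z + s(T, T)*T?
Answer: 21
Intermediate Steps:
C(z, T) = T**2 + z**2 (C(z, T) = z*z + T*T = z**2 + T**2 = T**2 + z**2)
b(d, c) = 4*d**2 (b(d, c) = (2*d)**2 = 4*d**2)
q(t) = 1 (q(t) = t/t = 1)
C(-1, 5)*q(b(3, 4)) - 5 = (5**2 + (-1)**2)*1 - 5 = (25 + 1)*1 - 5 = 26*1 - 5 = 26 - 5 = 21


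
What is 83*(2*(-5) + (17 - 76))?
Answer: -5727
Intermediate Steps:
83*(2*(-5) + (17 - 76)) = 83*(-10 - 59) = 83*(-69) = -5727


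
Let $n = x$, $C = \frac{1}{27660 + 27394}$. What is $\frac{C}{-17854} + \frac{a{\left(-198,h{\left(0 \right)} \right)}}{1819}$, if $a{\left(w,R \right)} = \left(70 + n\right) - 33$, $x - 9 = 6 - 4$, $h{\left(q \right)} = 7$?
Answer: $\frac{47180835749}{1787957157004} \approx 0.026388$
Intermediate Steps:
$C = \frac{1}{55054} \approx 1.8164 \cdot 10^{-5}$
$x = 11$ ($x = 9 + \left(6 - 4\right) = 9 + 2 = 11$)
$n = 11$
$a{\left(w,R \right)} = 48$ ($a{\left(w,R \right)} = \left(70 + 11\right) - 33 = 81 - 33 = 48$)
$\frac{C}{-17854} + \frac{a{\left(-198,h{\left(0 \right)} \right)}}{1819} = \frac{1}{55054 \left(-17854\right)} + \frac{48}{1819} = \frac{1}{55054} \left(- \frac{1}{17854}\right) + 48 \cdot \frac{1}{1819} = - \frac{1}{982934116} + \frac{48}{1819} = \frac{47180835749}{1787957157004}$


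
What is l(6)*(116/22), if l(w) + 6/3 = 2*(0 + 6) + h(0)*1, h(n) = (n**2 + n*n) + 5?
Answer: 870/11 ≈ 79.091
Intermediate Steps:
h(n) = 5 + 2*n**2 (h(n) = (n**2 + n**2) + 5 = 2*n**2 + 5 = 5 + 2*n**2)
l(w) = 15 (l(w) = -2 + (2*(0 + 6) + (5 + 2*0**2)*1) = -2 + (2*6 + (5 + 2*0)*1) = -2 + (12 + (5 + 0)*1) = -2 + (12 + 5*1) = -2 + (12 + 5) = -2 + 17 = 15)
l(6)*(116/22) = 15*(116/22) = 15*(116*(1/22)) = 15*(58/11) = 870/11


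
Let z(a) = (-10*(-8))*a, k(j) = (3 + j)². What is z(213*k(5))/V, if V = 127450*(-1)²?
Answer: 109056/12745 ≈ 8.5568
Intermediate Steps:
z(a) = 80*a
V = 127450 (V = 127450*1 = 127450)
z(213*k(5))/V = (80*(213*(3 + 5)²))/127450 = (80*(213*8²))*(1/127450) = (80*(213*64))*(1/127450) = (80*13632)*(1/127450) = 1090560*(1/127450) = 109056/12745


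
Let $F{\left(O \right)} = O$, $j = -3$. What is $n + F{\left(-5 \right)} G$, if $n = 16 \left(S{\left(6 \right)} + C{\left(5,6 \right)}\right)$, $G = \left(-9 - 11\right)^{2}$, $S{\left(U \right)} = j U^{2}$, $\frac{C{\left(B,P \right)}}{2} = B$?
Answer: $-3568$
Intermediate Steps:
$C{\left(B,P \right)} = 2 B$
$S{\left(U \right)} = - 3 U^{2}$
$G = 400$ ($G = \left(-20\right)^{2} = 400$)
$n = -1568$ ($n = 16 \left(- 3 \cdot 6^{2} + 2 \cdot 5\right) = 16 \left(\left(-3\right) 36 + 10\right) = 16 \left(-108 + 10\right) = 16 \left(-98\right) = -1568$)
$n + F{\left(-5 \right)} G = -1568 - 2000 = -3568$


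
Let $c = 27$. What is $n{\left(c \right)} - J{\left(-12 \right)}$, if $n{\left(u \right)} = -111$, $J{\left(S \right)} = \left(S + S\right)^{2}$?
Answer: $-687$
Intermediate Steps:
$J{\left(S \right)} = 4 S^{2}$ ($J{\left(S \right)} = \left(2 S\right)^{2} = 4 S^{2}$)
$n{\left(c \right)} - J{\left(-12 \right)} = -111 - 4 \left(-12\right)^{2} = -111 - 4 \cdot 144 = -111 - 576 = -687$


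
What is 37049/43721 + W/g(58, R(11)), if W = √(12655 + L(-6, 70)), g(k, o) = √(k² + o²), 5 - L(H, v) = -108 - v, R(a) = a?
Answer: 37049/43721 + 7*√913070/3485 ≈ 2.7667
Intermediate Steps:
L(H, v) = 113 + v (L(H, v) = 5 - (-108 - v) = 5 + (108 + v) = 113 + v)
W = 7*√262 (W = √(12655 + (113 + 70)) = √(12655 + 183) = √12838 = 7*√262 ≈ 113.30)
37049/43721 + W/g(58, R(11)) = 37049/43721 + (7*√262)/(√(58² + 11²)) = 37049*(1/43721) + (7*√262)/(√(3364 + 121)) = 37049/43721 + (7*√262)/(√3485) = 37049/43721 + (7*√262)*(√3485/3485) = 37049/43721 + 7*√913070/3485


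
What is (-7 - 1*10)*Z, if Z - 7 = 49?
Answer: -952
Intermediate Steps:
Z = 56 (Z = 7 + 49 = 56)
(-7 - 1*10)*Z = (-7 - 1*10)*56 = (-7 - 10)*56 = -17*56 = -952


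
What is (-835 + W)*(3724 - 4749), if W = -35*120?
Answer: 5160875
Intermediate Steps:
W = -4200
(-835 + W)*(3724 - 4749) = (-835 - 4200)*(3724 - 4749) = -5035*(-1025) = 5160875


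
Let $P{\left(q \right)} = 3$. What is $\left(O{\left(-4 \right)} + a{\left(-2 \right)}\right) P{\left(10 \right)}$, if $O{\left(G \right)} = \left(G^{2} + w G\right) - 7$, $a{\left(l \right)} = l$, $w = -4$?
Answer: $69$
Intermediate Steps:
$O{\left(G \right)} = -7 + G^{2} - 4 G$ ($O{\left(G \right)} = \left(G^{2} - 4 G\right) - 7 = -7 + G^{2} - 4 G$)
$\left(O{\left(-4 \right)} + a{\left(-2 \right)}\right) P{\left(10 \right)} = \left(\left(-7 + \left(-4\right)^{2} - -16\right) - 2\right) 3 = \left(\left(-7 + 16 + 16\right) - 2\right) 3 = \left(25 - 2\right) 3 = 23 \cdot 3 = 69$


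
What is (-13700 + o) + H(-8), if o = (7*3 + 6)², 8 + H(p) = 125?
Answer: -12854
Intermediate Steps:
H(p) = 117 (H(p) = -8 + 125 = 117)
o = 729 (o = (21 + 6)² = 27² = 729)
(-13700 + o) + H(-8) = (-13700 + 729) + 117 = -12971 + 117 = -12854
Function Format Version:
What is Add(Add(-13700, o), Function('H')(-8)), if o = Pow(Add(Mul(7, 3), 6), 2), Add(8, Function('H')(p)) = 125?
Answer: -12854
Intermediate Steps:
Function('H')(p) = 117 (Function('H')(p) = Add(-8, 125) = 117)
o = 729 (o = Pow(Add(21, 6), 2) = Pow(27, 2) = 729)
Add(Add(-13700, o), Function('H')(-8)) = Add(Add(-13700, 729), 117) = Add(-12971, 117) = -12854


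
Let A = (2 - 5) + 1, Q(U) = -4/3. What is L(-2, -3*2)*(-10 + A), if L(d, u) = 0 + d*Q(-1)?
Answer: -32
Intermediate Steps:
Q(U) = -4/3 (Q(U) = -4*⅓ = -4/3)
A = -2 (A = -3 + 1 = -2)
L(d, u) = -4*d/3 (L(d, u) = 0 + d*(-4/3) = 0 - 4*d/3 = -4*d/3)
L(-2, -3*2)*(-10 + A) = (-4/3*(-2))*(-10 - 2) = (8/3)*(-12) = -32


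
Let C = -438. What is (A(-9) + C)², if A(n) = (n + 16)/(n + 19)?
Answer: 19123129/100 ≈ 1.9123e+5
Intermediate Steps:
A(n) = (16 + n)/(19 + n)
(A(-9) + C)² = ((16 - 9)/(19 - 9) - 438)² = (7/10 - 438)² = (-4373/10)² = 19123129/100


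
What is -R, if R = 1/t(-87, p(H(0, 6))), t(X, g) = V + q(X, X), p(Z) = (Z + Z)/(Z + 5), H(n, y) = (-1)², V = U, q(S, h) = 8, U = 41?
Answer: -1/49 ≈ -0.020408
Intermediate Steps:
V = 41
H(n, y) = 1
p(Z) = 2*Z/(5 + Z) (p(Z) = (2*Z)/(5 + Z) = 2*Z/(5 + Z))
t(X, g) = 49 (t(X, g) = 41 + 8 = 49)
R = 1/49 ≈ 0.020408
-R = -1*1/49 = -1/49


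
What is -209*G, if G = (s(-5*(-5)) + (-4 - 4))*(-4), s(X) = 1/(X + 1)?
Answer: -86526/13 ≈ -6655.8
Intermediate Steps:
s(X) = 1/(1 + X)
G = 414/13 (G = (1/(1 - 5*(-5)) + (-4 - 4))*(-4) = (1/(1 + 25) - 8)*(-4) = (1/26 - 8)*(-4) = -207/26*(-4) = 414/13 ≈ 31.846)
-209*G = -209*414/13 = -86526/13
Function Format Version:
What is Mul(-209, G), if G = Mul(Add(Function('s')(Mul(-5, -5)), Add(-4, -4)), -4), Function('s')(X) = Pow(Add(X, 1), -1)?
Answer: Rational(-86526, 13) ≈ -6655.8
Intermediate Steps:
Function('s')(X) = Pow(Add(1, X), -1)
G = Rational(414, 13) (G = Mul(Add(Pow(Add(1, Mul(-5, -5)), -1), Add(-4, -4)), -4) = Mul(Add(Pow(Add(1, 25), -1), -8), -4) = Mul(Add(Pow(26, -1), -8), -4) = Mul(Add(Rational(1, 26), -8), -4) = Mul(Rational(-207, 26), -4) = Rational(414, 13) ≈ 31.846)
Mul(-209, G) = Mul(-209, Rational(414, 13)) = Rational(-86526, 13)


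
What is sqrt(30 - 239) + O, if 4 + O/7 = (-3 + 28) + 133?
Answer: 1078 + I*sqrt(209) ≈ 1078.0 + 14.457*I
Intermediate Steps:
O = 1078 (O = -28 + 7*((-3 + 28) + 133) = -28 + 7*(25 + 133) = -28 + 7*158 = -28 + 1106 = 1078)
sqrt(30 - 239) + O = sqrt(30 - 239) + 1078 = sqrt(-209) + 1078 = I*sqrt(209) + 1078 = 1078 + I*sqrt(209)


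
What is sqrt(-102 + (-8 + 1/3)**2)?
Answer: I*sqrt(389)/3 ≈ 6.5744*I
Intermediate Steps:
sqrt(-102 + (-8 + 1/3)**2) = sqrt(-102 + (-23/3)**2) = sqrt(-102 + 529/9) = sqrt(-389/9) = I*sqrt(389)/3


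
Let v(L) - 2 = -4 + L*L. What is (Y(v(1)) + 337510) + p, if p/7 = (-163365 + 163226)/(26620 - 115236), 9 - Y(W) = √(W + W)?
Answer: 29909584677/88616 - I*√2 ≈ 3.3752e+5 - 1.4142*I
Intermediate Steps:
v(L) = -2 + L² (v(L) = 2 + (-4 + L*L) = 2 + (-4 + L²) = -2 + L²)
Y(W) = 9 - √2*√W (Y(W) = 9 - √(W + W) = 9 - √(2*W) = 9 - √2*√W)
p = 973/88616 (p = 7*((-163365 + 163226)/(26620 - 115236)) = 7*(-139/(-88616)) = 7*(-139*(-1/88616)) = 7*(139/88616) = 973/88616 ≈ 0.010980)
(Y(v(1)) + 337510) + p = ((9 - √2*√(-2 + 1²)) + 337510) + 973/88616 = ((9 - √2*√(-2 + 1)) + 337510) + 973/88616 = ((9 - √2*√(-1)) + 337510) + 973/88616 = ((9 - √2*I) + 337510) + 973/88616 = ((9 - I*√2) + 337510) + 973/88616 = (337519 - I*√2) + 973/88616 = 29909584677/88616 - I*√2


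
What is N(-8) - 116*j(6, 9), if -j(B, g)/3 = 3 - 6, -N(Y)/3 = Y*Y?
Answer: -1236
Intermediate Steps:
N(Y) = -3*Y**2 (N(Y) = -3*Y*Y = -3*Y**2)
j(B, g) = 9 (j(B, g) = -3*(3 - 6) = -3*(-3) = 9)
N(-8) - 116*j(6, 9) = -3*(-8)**2 - 116*9 = -3*64 - 1044 = -192 - 1044 = -1236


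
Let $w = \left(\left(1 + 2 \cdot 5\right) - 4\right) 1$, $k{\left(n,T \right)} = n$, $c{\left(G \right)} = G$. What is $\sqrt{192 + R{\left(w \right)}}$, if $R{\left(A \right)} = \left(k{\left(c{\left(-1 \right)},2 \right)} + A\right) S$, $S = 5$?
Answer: $\sqrt{222} \approx 14.9$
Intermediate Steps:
$w = 7$ ($w = \left(\left(1 + 10\right) - 4\right) 1 = \left(11 - 4\right) 1 = 7 \cdot 1 = 7$)
$R{\left(A \right)} = -5 + 5 A$ ($R{\left(A \right)} = \left(-1 + A\right) 5 = -5 + 5 A$)
$\sqrt{192 + R{\left(w \right)}} = \sqrt{192 + \left(-5 + 5 \cdot 7\right)} = \sqrt{192 + \left(-5 + 35\right)} = \sqrt{192 + 30} = \sqrt{222}$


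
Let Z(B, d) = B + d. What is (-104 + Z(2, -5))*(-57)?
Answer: 6099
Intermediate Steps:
(-104 + Z(2, -5))*(-57) = (-104 + (2 - 5))*(-57) = (-104 - 3)*(-57) = -107*(-57) = 6099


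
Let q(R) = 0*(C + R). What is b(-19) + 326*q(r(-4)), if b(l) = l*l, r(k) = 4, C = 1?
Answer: 361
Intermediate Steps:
b(l) = l²
q(R) = 0 (q(R) = 0*(1 + R) = 0)
b(-19) + 326*q(r(-4)) = (-19)² + 326*0 = 361 + 0 = 361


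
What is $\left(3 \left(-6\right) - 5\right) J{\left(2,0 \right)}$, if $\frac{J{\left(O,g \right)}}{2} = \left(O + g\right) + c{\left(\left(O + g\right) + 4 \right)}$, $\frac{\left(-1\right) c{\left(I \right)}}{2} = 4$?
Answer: $276$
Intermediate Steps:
$c{\left(I \right)} = -8$ ($c{\left(I \right)} = \left(-2\right) 4 = -8$)
$J{\left(O,g \right)} = -16 + 2 O + 2 g$ ($J{\left(O,g \right)} = 2 \left(\left(O + g\right) - 8\right) = 2 \left(-8 + O + g\right) = -16 + 2 O + 2 g$)
$\left(3 \left(-6\right) - 5\right) J{\left(2,0 \right)} = \left(3 \left(-6\right) - 5\right) \left(-16 + 2 \cdot 2 + 2 \cdot 0\right) = \left(-18 - 5\right) \left(-16 + 4 + 0\right) = \left(-23\right) \left(-12\right) = 276$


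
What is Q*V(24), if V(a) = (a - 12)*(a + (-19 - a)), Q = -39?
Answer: 8892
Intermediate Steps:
V(a) = 228 - 19*a (V(a) = (-12 + a)*(-19) = 228 - 19*a)
Q*V(24) = -39*(228 - 19*24) = -39*(228 - 456) = -39*(-228) = 8892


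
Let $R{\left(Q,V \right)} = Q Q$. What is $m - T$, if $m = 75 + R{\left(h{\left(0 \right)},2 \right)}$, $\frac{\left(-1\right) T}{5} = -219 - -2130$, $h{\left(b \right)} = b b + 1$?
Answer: $9631$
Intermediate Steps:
$h{\left(b \right)} = 1 + b^{2}$ ($h{\left(b \right)} = b^{2} + 1 = 1 + b^{2}$)
$T = -9555$ ($T = - 5 \left(-219 - -2130\right) = - 5 \left(-219 + 2130\right) = \left(-5\right) 1911 = -9555$)
$R{\left(Q,V \right)} = Q^{2}$
$m = 76$ ($m = 75 + \left(1 + 0^{2}\right)^{2} = 75 + \left(1 + 0\right)^{2} = 75 + 1^{2} = 75 + 1 = 76$)
$m - T = 76 - -9555 = 76 + 9555 = 9631$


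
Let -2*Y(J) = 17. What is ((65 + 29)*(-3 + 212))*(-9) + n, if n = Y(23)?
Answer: -353645/2 ≈ -1.7682e+5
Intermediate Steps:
Y(J) = -17/2 (Y(J) = -1/2*17 = -17/2)
n = -17/2 ≈ -8.5000
((65 + 29)*(-3 + 212))*(-9) + n = ((65 + 29)*(-3 + 212))*(-9) - 17/2 = (94*209)*(-9) - 17/2 = 19646*(-9) - 17/2 = -176814 - 17/2 = -353645/2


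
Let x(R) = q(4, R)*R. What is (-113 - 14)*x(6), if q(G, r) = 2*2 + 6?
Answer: -7620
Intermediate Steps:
q(G, r) = 10 (q(G, r) = 4 + 6 = 10)
x(R) = 10*R
(-113 - 14)*x(6) = (-113 - 14)*(10*6) = -127*60 = -7620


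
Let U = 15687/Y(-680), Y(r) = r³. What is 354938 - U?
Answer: 111603865231687/314432000 ≈ 3.5494e+5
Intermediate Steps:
U = -15687/314432000 (U = 15687/((-680)³) = 15687/(-314432000) = 15687*(-1/314432000) = -15687/314432000 ≈ -4.9890e-5)
354938 - U = 354938 - 1*(-15687/314432000) = 354938 + 15687/314432000 = 111603865231687/314432000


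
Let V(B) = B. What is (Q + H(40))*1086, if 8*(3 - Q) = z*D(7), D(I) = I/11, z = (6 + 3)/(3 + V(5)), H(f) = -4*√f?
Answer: 1112607/352 - 8688*√10 ≈ -24313.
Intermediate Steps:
z = 9/8 (z = (6 + 3)/(3 + 5) = 9/8 ≈ 1.1250)
D(I) = I/11 (D(I) = I*(1/11) = I/11)
Q = 2049/704 (Q = 3 - 9*(1/11)*7/64 = 3 - 9*7/(64*11) = 3 - ⅛*63/88 = 3 - 63/704 = 2049/704 ≈ 2.9105)
(Q + H(40))*1086 = (2049/704 - 8*√10)*1086 = 1112607/352 - 8688*√10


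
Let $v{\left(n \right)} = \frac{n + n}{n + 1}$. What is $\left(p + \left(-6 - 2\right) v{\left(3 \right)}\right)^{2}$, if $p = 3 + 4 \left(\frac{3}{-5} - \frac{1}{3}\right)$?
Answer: $\frac{36481}{225} \approx 162.14$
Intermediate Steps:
$v{\left(n \right)} = \frac{2 n}{1 + n}$
$p = - \frac{11}{15}$ ($p = 3 + 4 \left(3 \left(- \frac{1}{5}\right) - \frac{1}{3}\right) = 3 + 4 \left(- \frac{3}{5} - \frac{1}{3}\right) = 3 + 4 \left(- \frac{14}{15}\right) = 3 - \frac{56}{15} = - \frac{11}{15} \approx -0.73333$)
$\left(p + \left(-6 - 2\right) v{\left(3 \right)}\right)^{2} = \left(- \frac{11}{15} + \left(-6 - 2\right) 2 \cdot 3 \frac{1}{1 + 3}\right)^{2} = \left(- \frac{11}{15} - 8 \cdot 2 \cdot 3 \cdot \frac{1}{4}\right)^{2} = \left(- \frac{11}{15} - 12\right)^{2} = \left(- \frac{191}{15}\right)^{2} = \frac{36481}{225}$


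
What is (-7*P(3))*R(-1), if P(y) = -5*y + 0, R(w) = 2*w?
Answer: -210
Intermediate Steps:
P(y) = -5*y
(-7*P(3))*R(-1) = (-(-35)*3)*(2*(-1)) = -7*(-15)*(-2) = 105*(-2) = -210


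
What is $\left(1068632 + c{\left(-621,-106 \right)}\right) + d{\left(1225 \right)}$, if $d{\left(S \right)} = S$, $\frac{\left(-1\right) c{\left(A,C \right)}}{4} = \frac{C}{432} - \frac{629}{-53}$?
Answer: $\frac{3061797679}{2862} \approx 1.0698 \cdot 10^{6}$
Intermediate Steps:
$c{\left(A,C \right)} = - \frac{2516}{53} - \frac{C}{108}$ ($c{\left(A,C \right)} = - 4 \left(\frac{C}{432} - \frac{629}{-53}\right) = - 4 \left(C \frac{1}{432} - - \frac{629}{53}\right) = - 4 \left(\frac{C}{432} + \frac{629}{53}\right) = - 4 \left(\frac{629}{53} + \frac{C}{432}\right) = - \frac{2516}{53} - \frac{C}{108}$)
$\left(1068632 + c{\left(-621,-106 \right)}\right) + d{\left(1225 \right)} = \left(1068632 - \frac{133055}{2862}\right) + 1225 = \frac{3058291729}{2862} + 1225 = \frac{3061797679}{2862}$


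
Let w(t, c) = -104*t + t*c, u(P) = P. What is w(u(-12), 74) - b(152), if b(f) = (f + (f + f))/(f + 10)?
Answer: 9644/27 ≈ 357.19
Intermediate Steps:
w(t, c) = -104*t + c*t
b(f) = 3*f/(10 + f) (b(f) = (f + 2*f)/(10 + f) = (3*f)/(10 + f) = 3*f/(10 + f))
w(u(-12), 74) - b(152) = -12*(-104 + 74) - 3*152/(10 + 152) = -12*(-30) - 3*152/162 = 360 - 3*152/162 = 360 - 1*76/27 = 360 - 76/27 = 9644/27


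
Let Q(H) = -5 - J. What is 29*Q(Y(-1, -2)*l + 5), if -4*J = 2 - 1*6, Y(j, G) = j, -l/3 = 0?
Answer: -174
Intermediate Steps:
l = 0 (l = -3*0 = 0)
J = 1 (J = -(2 - 1*6)/4 = -(2 - 6)/4 = -¼*(-4) = 1)
Q(H) = -6 (Q(H) = -5 - 1*1 = -5 - 1 = -6)
29*Q(Y(-1, -2)*l + 5) = 29*(-6) = -174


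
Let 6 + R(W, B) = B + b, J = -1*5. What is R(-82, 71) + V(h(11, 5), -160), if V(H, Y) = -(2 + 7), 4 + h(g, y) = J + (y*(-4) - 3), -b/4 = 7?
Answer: 28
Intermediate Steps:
J = -5
b = -28 (b = -4*7 = -28)
h(g, y) = -12 - 4*y (h(g, y) = -4 + (-5 + (y*(-4) - 3)) = -4 + (-5 + (-4*y - 3)) = -4 + (-5 + (-3 - 4*y)) = -4 + (-8 - 4*y) = -12 - 4*y)
V(H, Y) = -9 (V(H, Y) = -1*9 = -9)
R(W, B) = -34 + B (R(W, B) = -6 + (B - 28) = -6 + (-28 + B) = -34 + B)
R(-82, 71) + V(h(11, 5), -160) = (-34 + 71) - 9 = 37 - 9 = 28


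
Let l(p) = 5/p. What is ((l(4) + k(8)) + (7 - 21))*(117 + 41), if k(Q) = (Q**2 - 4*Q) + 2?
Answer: 6715/2 ≈ 3357.5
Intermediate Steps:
k(Q) = 2 + Q**2 - 4*Q
((l(4) + k(8)) + (7 - 21))*(117 + 41) = ((5/4 + (2 + 8**2 - 4*8)) + (7 - 21))*(117 + 41) = ((5*(1/4) + (2 + 64 - 32)) - 14)*158 = ((5/4 + 34) - 14)*158 = (141/4 - 14)*158 = (85/4)*158 = 6715/2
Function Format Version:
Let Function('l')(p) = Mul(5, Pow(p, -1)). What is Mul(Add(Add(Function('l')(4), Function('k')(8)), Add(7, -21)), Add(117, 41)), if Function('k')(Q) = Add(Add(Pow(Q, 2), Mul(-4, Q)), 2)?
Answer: Rational(6715, 2) ≈ 3357.5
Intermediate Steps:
Function('k')(Q) = Add(2, Pow(Q, 2), Mul(-4, Q))
Mul(Add(Add(Function('l')(4), Function('k')(8)), Add(7, -21)), Add(117, 41)) = Mul(Add(Add(Mul(5, Pow(4, -1)), Add(2, Pow(8, 2), Mul(-4, 8))), Add(7, -21)), Add(117, 41)) = Mul(Add(Add(Mul(5, Rational(1, 4)), Add(2, 64, -32)), -14), 158) = Mul(Add(Add(Rational(5, 4), 34), -14), 158) = Mul(Add(Rational(141, 4), -14), 158) = Mul(Rational(85, 4), 158) = Rational(6715, 2)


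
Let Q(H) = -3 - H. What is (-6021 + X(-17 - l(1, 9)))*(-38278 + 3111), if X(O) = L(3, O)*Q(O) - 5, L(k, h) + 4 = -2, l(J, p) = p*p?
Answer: 231961532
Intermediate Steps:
l(J, p) = p²
L(k, h) = -6 (L(k, h) = -4 - 2 = -6)
X(O) = 13 + 6*O (X(O) = -6*(-3 - O) - 5 = (18 + 6*O) - 5 = 13 + 6*O)
(-6021 + X(-17 - l(1, 9)))*(-38278 + 3111) = (-6021 + (13 + 6*(-17 - 1*9²)))*(-38278 + 3111) = (-6021 + (13 + 6*(-17 - 1*81)))*(-35167) = (-6021 + (13 + 6*(-17 - 81)))*(-35167) = (-6021 + (13 + 6*(-98)))*(-35167) = (-6021 + (13 - 588))*(-35167) = (-6021 - 575)*(-35167) = -6596*(-35167) = 231961532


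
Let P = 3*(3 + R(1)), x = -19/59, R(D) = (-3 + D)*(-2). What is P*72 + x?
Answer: 89189/59 ≈ 1511.7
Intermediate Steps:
R(D) = 6 - 2*D
x = -19/59 (x = -19*1/59 = -19/59 ≈ -0.32203)
P = 21 (P = 3*(3 + (6 - 2*1)) = 3*(3 + (6 - 2)) = 3*(3 + 4) = 3*7 = 21)
P*72 + x = 21*72 - 19/59 = 1512 - 19/59 = 89189/59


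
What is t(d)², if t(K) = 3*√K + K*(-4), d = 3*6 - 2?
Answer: 2704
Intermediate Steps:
d = 16 (d = 18 - 2 = 16)
t(K) = -4*K + 3*√K (t(K) = 3*√K - 4*K = -4*K + 3*√K)
t(d)² = (-4*16 + 3*√16)² = (-64 + 3*4)² = (-64 + 12)² = (-52)² = 2704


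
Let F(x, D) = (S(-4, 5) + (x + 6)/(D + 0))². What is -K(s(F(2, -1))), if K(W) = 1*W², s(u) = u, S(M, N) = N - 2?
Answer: -625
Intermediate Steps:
S(M, N) = -2 + N
F(x, D) = (3 + (6 + x)/D)² (F(x, D) = ((-2 + 5) + (x + 6)/(D + 0))² = (3 + (6 + x)/D)²)
K(W) = W²
-K(s(F(2, -1))) = -((6 + 2 + 3*(-1))²/(-1)²)² = -(1*(6 + 2 - 3)²)² = -(1*5²)² = -(1*25)² = -1*25² = -1*625 = -625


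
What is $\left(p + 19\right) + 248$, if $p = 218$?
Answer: $485$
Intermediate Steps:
$\left(p + 19\right) + 248 = \left(218 + 19\right) + 248 = 237 + 248 = 485$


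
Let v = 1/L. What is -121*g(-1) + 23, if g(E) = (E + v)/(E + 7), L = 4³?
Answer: 5485/128 ≈ 42.852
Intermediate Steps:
L = 64
v = 1/64 ≈ 0.015625
g(E) = (1/64 + E)/(7 + E) (g(E) = (E + 1/64)/(E + 7) = (1/64 + E)/(7 + E))
-121*g(-1) + 23 = -121*(1/64 - 1)/(7 - 1) + 23 = -121*(-63)/(6*64) + 23 = -121*(-21/128) + 23 = 2541/128 + 23 = 5485/128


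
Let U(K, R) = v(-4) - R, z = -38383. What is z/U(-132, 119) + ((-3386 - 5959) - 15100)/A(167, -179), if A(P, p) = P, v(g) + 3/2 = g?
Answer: 6733117/41583 ≈ 161.92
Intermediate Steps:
v(g) = -3/2 + g
U(K, R) = -11/2 - R (U(K, R) = (-3/2 - 4) - R = -11/2 - R)
z/U(-132, 119) + ((-3386 - 5959) - 15100)/A(167, -179) = -38383/(-11/2 - 1*119) + ((-3386 - 5959) - 15100)/167 = -38383/(-11/2 - 119) + (-9345 - 15100)*(1/167) = -38383/(-249/2) - 24445*1/167 = -38383*(-2/249) - 24445/167 = 76766/249 - 24445/167 = 6733117/41583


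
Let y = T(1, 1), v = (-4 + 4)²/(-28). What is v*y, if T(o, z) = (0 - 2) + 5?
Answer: 0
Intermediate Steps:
T(o, z) = 3 (T(o, z) = -2 + 5 = 3)
v = 0 (v = 0²*(-1/28) = 0*(-1/28) = 0)
y = 3
v*y = 0*3 = 0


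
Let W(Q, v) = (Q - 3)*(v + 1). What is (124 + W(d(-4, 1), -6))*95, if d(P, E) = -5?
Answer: 15580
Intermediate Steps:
W(Q, v) = (1 + v)*(-3 + Q) (W(Q, v) = (-3 + Q)*(1 + v) = (1 + v)*(-3 + Q))
(124 + W(d(-4, 1), -6))*95 = (124 + (-3 - 5 - 3*(-6) - 5*(-6)))*95 = (124 + (-3 - 5 + 18 + 30))*95 = (124 + 40)*95 = 164*95 = 15580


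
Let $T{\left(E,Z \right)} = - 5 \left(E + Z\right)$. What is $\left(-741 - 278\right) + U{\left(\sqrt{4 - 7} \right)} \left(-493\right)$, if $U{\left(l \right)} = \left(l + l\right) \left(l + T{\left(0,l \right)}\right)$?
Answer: $-12851$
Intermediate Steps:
$T{\left(E,Z \right)} = - 5 E - 5 Z$
$U{\left(l \right)} = - 8 l^{2}$ ($U{\left(l \right)} = \left(l + l\right) \left(l - 5 l\right) = 2 l \left(l + \left(0 - 5 l\right)\right) = 2 l \left(l - 5 l\right) = 2 l \left(- 4 l\right) = - 8 l^{2}$)
$\left(-741 - 278\right) + U{\left(\sqrt{4 - 7} \right)} \left(-493\right) = \left(-741 - 278\right) + - 8 \left(\sqrt{4 - 7}\right)^{2} \left(-493\right) = \left(-741 - 278\right) + - 8 \left(\sqrt{-3}\right)^{2} \left(-493\right) = -1019 + - 8 \left(i \sqrt{3}\right)^{2} \left(-493\right) = -1019 + \left(-8\right) \left(-3\right) \left(-493\right) = -1019 + 24 \left(-493\right) = -1019 - 11832 = -12851$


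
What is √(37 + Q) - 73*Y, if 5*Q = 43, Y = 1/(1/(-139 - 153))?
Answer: 21316 + 2*√285/5 ≈ 21323.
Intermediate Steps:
Y = -292 (Y = 1/(1/(-292)) = 1/(-1/292) = -292)
Q = 43/5 (Q = (⅕)*43 = 43/5 ≈ 8.6000)
√(37 + Q) - 73*Y = √(37 + 43/5) - 73*(-292) = √(228/5) + 21316 = 2*√285/5 + 21316 = 21316 + 2*√285/5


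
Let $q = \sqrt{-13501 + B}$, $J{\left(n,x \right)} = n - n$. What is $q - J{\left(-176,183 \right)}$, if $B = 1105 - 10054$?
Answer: $5 i \sqrt{898} \approx 149.83 i$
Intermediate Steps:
$B = -8949$ ($B = 1105 - 10054 = -8949$)
$J{\left(n,x \right)} = 0$
$q = 5 i \sqrt{898}$ ($q = \sqrt{-13501 - 8949} = \sqrt{-22450} = 5 i \sqrt{898} \approx 149.83 i$)
$q - J{\left(-176,183 \right)} = 5 i \sqrt{898} - 0 = 5 i \sqrt{898} + 0 = 5 i \sqrt{898}$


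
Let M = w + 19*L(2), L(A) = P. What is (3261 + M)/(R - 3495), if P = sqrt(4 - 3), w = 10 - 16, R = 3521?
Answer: 1637/13 ≈ 125.92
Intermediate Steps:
w = -6
P = 1 (P = sqrt(1) = 1)
L(A) = 1
M = 13 (M = -6 + 19*1 = -6 + 19 = 13)
(3261 + M)/(R - 3495) = (3261 + 13)/(3521 - 3495) = 3274/26 = 3274*(1/26) = 1637/13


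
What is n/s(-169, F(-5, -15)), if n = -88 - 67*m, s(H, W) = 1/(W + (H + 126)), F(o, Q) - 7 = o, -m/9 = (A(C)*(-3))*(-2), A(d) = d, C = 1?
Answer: -144730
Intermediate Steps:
m = -54 (m = -9*1*(-3)*(-2) = -(-27)*(-2) = -9*6 = -54)
F(o, Q) = 7 + o
s(H, W) = 1/(126 + H + W) (s(H, W) = 1/(W + (126 + H)) = 1/(126 + H + W))
n = 3530 (n = -88 - 67*(-54) = -88 + 3618 = 3530)
n/s(-169, F(-5, -15)) = 3530/(1/(126 - 169 + (7 - 5))) = 3530/(1/(126 - 169 + 2)) = 3530/(1/(-41)) = 3530/(-1/41) = 3530*(-41) = -144730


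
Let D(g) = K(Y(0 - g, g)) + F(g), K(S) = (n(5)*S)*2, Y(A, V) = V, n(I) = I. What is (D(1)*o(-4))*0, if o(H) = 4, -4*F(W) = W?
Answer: 0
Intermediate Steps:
F(W) = -W/4
K(S) = 10*S (K(S) = (5*S)*2 = 10*S)
D(g) = 39*g/4 (D(g) = 10*g - g/4 = 39*g/4)
(D(1)*o(-4))*0 = (((39/4)*1)*4)*0 = ((39/4)*4)*0 = 39*0 = 0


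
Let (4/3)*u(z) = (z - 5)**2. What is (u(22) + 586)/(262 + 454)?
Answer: 3211/2864 ≈ 1.1212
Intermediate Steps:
u(z) = 3*(-5 + z)**2/4 (u(z) = 3*(z - 5)**2/4 = 3*(-5 + z)**2/4)
(u(22) + 586)/(262 + 454) = (3*(-5 + 22)**2/4 + 586)/(262 + 454) = ((3/4)*17**2 + 586)/716 = ((3/4)*289 + 586)*(1/716) = (867/4 + 586)*(1/716) = (3211/4)*(1/716) = 3211/2864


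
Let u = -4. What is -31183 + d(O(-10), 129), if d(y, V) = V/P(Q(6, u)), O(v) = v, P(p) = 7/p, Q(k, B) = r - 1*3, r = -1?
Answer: -218797/7 ≈ -31257.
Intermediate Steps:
Q(k, B) = -4 (Q(k, B) = -1 - 1*3 = -1 - 3 = -4)
d(y, V) = -4*V/7 (d(y, V) = V/((7/(-4))) = V/((7*(-¼))) = V/(-7/4) = V*(-4/7) = -4*V/7)
-31183 + d(O(-10), 129) = -31183 - 4/7*129 = -31183 - 516/7 = -218797/7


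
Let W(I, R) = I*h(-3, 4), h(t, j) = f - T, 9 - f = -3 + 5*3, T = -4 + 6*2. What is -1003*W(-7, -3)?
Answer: -77231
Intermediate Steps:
T = 8 (T = -4 + 12 = 8)
f = -3 (f = 9 - (-3 + 5*3) = 9 - (-3 + 15) = 9 - 1*12 = 9 - 12 = -3)
h(t, j) = -11 (h(t, j) = -3 - 1*8 = -3 - 8 = -11)
W(I, R) = -11*I (W(I, R) = I*(-11) = -11*I)
-1003*W(-7, -3) = -(-11033)*(-7) = -1003*77 = -77231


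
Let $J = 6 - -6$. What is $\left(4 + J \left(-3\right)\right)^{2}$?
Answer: $1024$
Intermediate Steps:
$J = 12$ ($J = 6 + 6 = 12$)
$\left(4 + J \left(-3\right)\right)^{2} = \left(4 + 12 \left(-3\right)\right)^{2} = \left(4 - 36\right)^{2} = \left(-32\right)^{2} = 1024$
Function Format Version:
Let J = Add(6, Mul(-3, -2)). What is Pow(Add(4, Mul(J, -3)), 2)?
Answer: 1024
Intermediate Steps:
J = 12 (J = Add(6, 6) = 12)
Pow(Add(4, Mul(J, -3)), 2) = Pow(Add(4, Mul(12, -3)), 2) = Pow(Add(4, -36), 2) = Pow(-32, 2) = 1024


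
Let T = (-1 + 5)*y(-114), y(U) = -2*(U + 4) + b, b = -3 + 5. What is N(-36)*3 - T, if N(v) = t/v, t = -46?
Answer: -5305/6 ≈ -884.17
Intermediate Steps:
N(v) = -46/v
b = 2
y(U) = -6 - 2*U (y(U) = -2*(U + 4) + 2 = -2*(4 + U) + 2 = (-8 - 2*U) + 2 = -6 - 2*U)
T = 888 (T = (-1 + 5)*(-6 - 2*(-114)) = 4*(-6 + 228) = 4*222 = 888)
N(-36)*3 - T = -46/(-36)*3 - 1*888 = -46*(-1/36)*3 - 888 = (23/18)*3 - 888 = 23/6 - 888 = -5305/6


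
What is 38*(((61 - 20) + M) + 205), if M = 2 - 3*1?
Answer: 9310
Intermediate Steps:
M = -1 (M = 2 - 3 = -1)
38*(((61 - 20) + M) + 205) = 38*(((61 - 20) - 1) + 205) = 38*((41 - 1) + 205) = 38*(40 + 205) = 38*245 = 9310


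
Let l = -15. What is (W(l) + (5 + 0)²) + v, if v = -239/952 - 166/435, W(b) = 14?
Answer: 15888683/414120 ≈ 38.367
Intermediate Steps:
v = -261997/414120 (v = -239*1/952 - 166*1/435 = -239/952 - 166/435 = -261997/414120 ≈ -0.63266)
(W(l) + (5 + 0)²) + v = (14 + (5 + 0)²) - 261997/414120 = (14 + 5²) - 261997/414120 = (14 + 25) - 261997/414120 = 39 - 261997/414120 = 15888683/414120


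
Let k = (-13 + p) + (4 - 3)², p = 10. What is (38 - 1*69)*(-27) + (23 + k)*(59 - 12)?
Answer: 1824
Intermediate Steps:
k = -2 (k = (-13 + 10) + (4 - 3)² = -3 + 1² = -3 + 1 = -2)
(38 - 1*69)*(-27) + (23 + k)*(59 - 12) = (38 - 1*69)*(-27) + (23 - 2)*(59 - 12) = (38 - 69)*(-27) + 21*47 = -31*(-27) + 987 = 837 + 987 = 1824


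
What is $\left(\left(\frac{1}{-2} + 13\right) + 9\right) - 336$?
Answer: $- \frac{629}{2} \approx -314.5$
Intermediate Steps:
$\left(\left(\frac{1}{-2} + 13\right) + 9\right) - 336 = \left(\left(- \frac{1}{2} + 13\right) + 9\right) - 336 = \left(\frac{25}{2} + 9\right) - 336 = \frac{43}{2} - 336 = - \frac{629}{2}$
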